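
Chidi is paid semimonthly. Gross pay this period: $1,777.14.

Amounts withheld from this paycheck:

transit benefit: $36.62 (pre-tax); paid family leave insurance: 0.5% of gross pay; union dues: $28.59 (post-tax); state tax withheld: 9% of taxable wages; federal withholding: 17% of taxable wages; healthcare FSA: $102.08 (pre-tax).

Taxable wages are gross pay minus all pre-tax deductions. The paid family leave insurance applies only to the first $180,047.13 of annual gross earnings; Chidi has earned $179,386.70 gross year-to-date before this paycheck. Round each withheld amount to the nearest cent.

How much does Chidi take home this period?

Healthcare FSA: $102.08
Transit benefit: $36.62
Pre-tax total = $102.08 + $36.62 = $138.70
Taxable wages = $1,777.14 − $138.70 = $1,638.44
State tax withheld: $1,638.44 × 0.09 = $147.46
Federal withholding: $1,638.44 × 0.17 = $278.53
Paid family leave insurance: only $180,047.13 − $179,386.70 = $660.43 of this check is subject → $660.43 × 0.005 = $3.30
Union dues: $28.59
Total deductions = $102.08 + $36.62 + $147.46 + $278.53 + $3.30 + $28.59 = $596.58
Net pay = $1,777.14 − $596.58 = $1,180.56

$1,180.56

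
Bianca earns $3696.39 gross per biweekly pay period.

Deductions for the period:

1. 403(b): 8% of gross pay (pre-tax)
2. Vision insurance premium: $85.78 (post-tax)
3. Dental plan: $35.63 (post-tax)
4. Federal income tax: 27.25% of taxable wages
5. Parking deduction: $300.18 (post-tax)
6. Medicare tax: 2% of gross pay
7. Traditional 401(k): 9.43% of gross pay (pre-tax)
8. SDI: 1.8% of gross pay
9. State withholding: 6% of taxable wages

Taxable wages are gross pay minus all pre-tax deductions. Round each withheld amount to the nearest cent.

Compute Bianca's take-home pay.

Traditional 401(k): $3696.39 × 0.0943 = $348.57
403(b): $3696.39 × 0.08 = $295.71
Pre-tax total = $348.57 + $295.71 = $644.28
Taxable wages = $3696.39 − $644.28 = $3052.11
Federal income tax: $3052.11 × 0.2725 = $831.70
State withholding: $3052.11 × 0.06 = $183.13
SDI: $3696.39 × 0.018 = $66.54
Medicare tax: $3696.39 × 0.02 = $73.93
Vision insurance premium: $85.78
Parking deduction: $300.18
Dental plan: $35.63
Total deductions = $348.57 + $295.71 + $831.70 + $183.13 + $66.54 + $73.93 + $85.78 + $300.18 + $35.63 = $2221.17
Net pay = $3696.39 − $2221.17 = $1475.22

$1475.22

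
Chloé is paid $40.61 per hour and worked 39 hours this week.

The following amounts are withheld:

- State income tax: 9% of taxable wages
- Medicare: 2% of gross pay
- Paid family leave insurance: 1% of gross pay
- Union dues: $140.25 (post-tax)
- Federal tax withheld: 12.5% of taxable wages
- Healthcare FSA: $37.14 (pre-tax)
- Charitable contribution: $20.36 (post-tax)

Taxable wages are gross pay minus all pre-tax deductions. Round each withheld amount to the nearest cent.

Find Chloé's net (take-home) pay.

Gross pay: 39 × $40.61 = $1583.79
Healthcare FSA: $37.14
Taxable wages = $1583.79 − $37.14 = $1546.65
Federal tax withheld: $1546.65 × 0.125 = $193.33
State income tax: $1546.65 × 0.09 = $139.20
Medicare: $1583.79 × 0.02 = $31.68
Paid family leave insurance: $1583.79 × 0.01 = $15.84
Union dues: $140.25
Charitable contribution: $20.36
Total deductions = $37.14 + $193.33 + $139.20 + $31.68 + $15.84 + $140.25 + $20.36 = $577.80
Net pay = $1583.79 − $577.80 = $1005.99

$1005.99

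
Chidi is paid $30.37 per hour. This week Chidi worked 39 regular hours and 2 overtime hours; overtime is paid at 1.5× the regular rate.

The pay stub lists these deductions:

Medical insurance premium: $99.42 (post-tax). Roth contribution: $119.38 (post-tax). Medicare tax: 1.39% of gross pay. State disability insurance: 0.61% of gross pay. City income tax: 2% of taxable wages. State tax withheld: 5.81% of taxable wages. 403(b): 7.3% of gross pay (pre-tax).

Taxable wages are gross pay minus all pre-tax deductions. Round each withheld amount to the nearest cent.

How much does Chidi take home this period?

Regular pay: 39 × $30.37 = $1184.43
Overtime pay: 2 × $30.37 × 1.5 = $91.11
Gross pay = $1184.43 + $91.11 = $1275.54
403(b): $1275.54 × 0.073 = $93.11
Taxable wages = $1275.54 − $93.11 = $1182.43
City income tax: $1182.43 × 0.02 = $23.65
State tax withheld: $1182.43 × 0.0581 = $68.70
State disability insurance: $1275.54 × 0.0061 = $7.78
Medicare tax: $1275.54 × 0.0139 = $17.73
Roth contribution: $119.38
Medical insurance premium: $99.42
Total deductions = $93.11 + $23.65 + $68.70 + $7.78 + $17.73 + $119.38 + $99.42 = $429.77
Net pay = $1275.54 − $429.77 = $845.77

$845.77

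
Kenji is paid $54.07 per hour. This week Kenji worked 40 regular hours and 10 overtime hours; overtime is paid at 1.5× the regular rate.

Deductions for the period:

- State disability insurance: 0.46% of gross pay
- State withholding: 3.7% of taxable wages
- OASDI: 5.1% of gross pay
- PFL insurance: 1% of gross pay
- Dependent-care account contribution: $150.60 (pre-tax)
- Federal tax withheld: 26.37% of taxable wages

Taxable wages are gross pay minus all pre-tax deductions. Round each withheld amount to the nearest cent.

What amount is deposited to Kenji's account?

$1,779.21

Regular pay: 40 × $54.07 = $2,162.80
Overtime pay: 10 × $54.07 × 1.5 = $811.05
Gross pay = $2,162.80 + $811.05 = $2,973.85
Dependent-care account contribution: $150.60
Taxable wages = $2,973.85 − $150.60 = $2,823.25
State withholding: $2,823.25 × 0.037 = $104.46
Federal tax withheld: $2,823.25 × 0.2637 = $744.49
OASDI: $2,973.85 × 0.051 = $151.67
PFL insurance: $2,973.85 × 0.01 = $29.74
State disability insurance: $2,973.85 × 0.0046 = $13.68
Total deductions = $150.60 + $104.46 + $744.49 + $151.67 + $29.74 + $13.68 = $1,194.64
Net pay = $2,973.85 − $1,194.64 = $1,779.21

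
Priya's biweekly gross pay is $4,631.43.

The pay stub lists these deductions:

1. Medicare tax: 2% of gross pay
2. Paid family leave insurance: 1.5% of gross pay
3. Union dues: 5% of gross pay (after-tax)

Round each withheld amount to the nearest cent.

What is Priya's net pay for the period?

$4,237.76

Medicare tax: $4,631.43 × 0.02 = $92.63
Paid family leave insurance: $4,631.43 × 0.015 = $69.47
Union dues: $4,631.43 × 0.05 = $231.57
Total deductions = $92.63 + $69.47 + $231.57 = $393.67
Net pay = $4,631.43 − $393.67 = $4,237.76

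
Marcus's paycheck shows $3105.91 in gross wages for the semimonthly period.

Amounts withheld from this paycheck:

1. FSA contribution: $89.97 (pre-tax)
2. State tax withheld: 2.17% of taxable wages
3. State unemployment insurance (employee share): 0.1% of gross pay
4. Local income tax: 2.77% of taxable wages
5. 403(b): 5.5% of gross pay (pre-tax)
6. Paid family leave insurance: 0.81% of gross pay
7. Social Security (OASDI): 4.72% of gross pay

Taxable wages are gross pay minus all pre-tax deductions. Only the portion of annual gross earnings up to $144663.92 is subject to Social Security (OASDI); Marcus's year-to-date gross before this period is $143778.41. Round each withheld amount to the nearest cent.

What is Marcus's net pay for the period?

$2634.49

FSA contribution: $89.97
403(b): $3105.91 × 0.055 = $170.83
Pre-tax total = $89.97 + $170.83 = $260.80
Taxable wages = $3105.91 − $260.80 = $2845.11
State tax withheld: $2845.11 × 0.0217 = $61.74
Local income tax: $2845.11 × 0.0277 = $78.81
Social Security (OASDI): only $144663.92 − $143778.41 = $885.51 of this check is subject → $885.51 × 0.0472 = $41.80
Paid family leave insurance: $3105.91 × 0.0081 = $25.16
State unemployment insurance (employee share): $3105.91 × 0.001 = $3.11
Total deductions = $89.97 + $170.83 + $61.74 + $78.81 + $41.80 + $25.16 + $3.11 = $471.42
Net pay = $3105.91 − $471.42 = $2634.49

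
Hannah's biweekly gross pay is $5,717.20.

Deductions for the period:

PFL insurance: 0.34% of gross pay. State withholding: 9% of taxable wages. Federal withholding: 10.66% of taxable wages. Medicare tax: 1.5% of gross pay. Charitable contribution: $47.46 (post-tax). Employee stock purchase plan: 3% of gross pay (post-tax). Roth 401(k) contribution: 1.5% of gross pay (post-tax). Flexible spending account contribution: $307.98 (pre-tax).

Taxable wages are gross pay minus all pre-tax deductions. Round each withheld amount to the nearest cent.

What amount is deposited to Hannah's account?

$3,935.83

Flexible spending account contribution: $307.98
Taxable wages = $5,717.20 − $307.98 = $5,409.22
State withholding: $5,409.22 × 0.09 = $486.83
Federal withholding: $5,409.22 × 0.1066 = $576.62
Medicare tax: $5,717.20 × 0.015 = $85.76
PFL insurance: $5,717.20 × 0.0034 = $19.44
Employee stock purchase plan: $5,717.20 × 0.03 = $171.52
Charitable contribution: $47.46
Roth 401(k) contribution: $5,717.20 × 0.015 = $85.76
Total deductions = $307.98 + $486.83 + $576.62 + $85.76 + $19.44 + $171.52 + $47.46 + $85.76 = $1,781.37
Net pay = $5,717.20 − $1,781.37 = $3,935.83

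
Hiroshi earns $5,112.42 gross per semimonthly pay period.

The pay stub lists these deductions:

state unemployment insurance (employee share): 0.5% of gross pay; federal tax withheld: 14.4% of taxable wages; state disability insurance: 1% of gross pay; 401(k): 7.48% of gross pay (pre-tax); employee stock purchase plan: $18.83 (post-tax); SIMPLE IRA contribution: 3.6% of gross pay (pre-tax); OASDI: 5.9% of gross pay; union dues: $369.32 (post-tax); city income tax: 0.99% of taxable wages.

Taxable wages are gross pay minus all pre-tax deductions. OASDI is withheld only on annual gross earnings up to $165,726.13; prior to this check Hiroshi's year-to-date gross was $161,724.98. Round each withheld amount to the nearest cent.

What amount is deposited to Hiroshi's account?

SIMPLE IRA contribution: $5,112.42 × 0.036 = $184.05
401(k): $5,112.42 × 0.0748 = $382.41
Pre-tax total = $184.05 + $382.41 = $566.46
Taxable wages = $5,112.42 − $566.46 = $4,545.96
City income tax: $4,545.96 × 0.0099 = $45.01
Federal tax withheld: $4,545.96 × 0.144 = $654.62
State disability insurance: $5,112.42 × 0.01 = $51.12
OASDI: only $165,726.13 − $161,724.98 = $4,001.15 of this check is subject → $4,001.15 × 0.059 = $236.07
State unemployment insurance (employee share): $5,112.42 × 0.005 = $25.56
Union dues: $369.32
Employee stock purchase plan: $18.83
Total deductions = $184.05 + $382.41 + $45.01 + $654.62 + $51.12 + $236.07 + $25.56 + $369.32 + $18.83 = $1,966.99
Net pay = $5,112.42 − $1,966.99 = $3,145.43

$3,145.43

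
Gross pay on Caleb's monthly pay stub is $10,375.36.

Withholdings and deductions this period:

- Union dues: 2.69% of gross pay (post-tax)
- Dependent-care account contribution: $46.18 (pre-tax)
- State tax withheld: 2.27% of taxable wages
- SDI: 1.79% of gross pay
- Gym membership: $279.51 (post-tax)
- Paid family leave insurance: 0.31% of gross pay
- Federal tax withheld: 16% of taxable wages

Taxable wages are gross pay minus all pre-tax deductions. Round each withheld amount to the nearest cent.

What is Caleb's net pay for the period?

Dependent-care account contribution: $46.18
Taxable wages = $10,375.36 − $46.18 = $10,329.18
Federal tax withheld: $10,329.18 × 0.16 = $1,652.67
State tax withheld: $10,329.18 × 0.0227 = $234.47
Paid family leave insurance: $10,375.36 × 0.0031 = $32.16
SDI: $10,375.36 × 0.0179 = $185.72
Gym membership: $279.51
Union dues: $10,375.36 × 0.0269 = $279.10
Total deductions = $46.18 + $1,652.67 + $234.47 + $32.16 + $185.72 + $279.51 + $279.10 = $2,709.81
Net pay = $10,375.36 − $2,709.81 = $7,665.55

$7,665.55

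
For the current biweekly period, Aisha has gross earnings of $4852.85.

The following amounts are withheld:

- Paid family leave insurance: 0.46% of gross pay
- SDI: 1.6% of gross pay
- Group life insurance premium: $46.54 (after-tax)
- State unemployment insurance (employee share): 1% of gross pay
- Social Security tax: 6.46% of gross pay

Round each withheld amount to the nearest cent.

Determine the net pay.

$4344.32

Paid family leave insurance: $4852.85 × 0.0046 = $22.32
State unemployment insurance (employee share): $4852.85 × 0.01 = $48.53
SDI: $4852.85 × 0.016 = $77.65
Social Security tax: $4852.85 × 0.0646 = $313.49
Group life insurance premium: $46.54
Total deductions = $22.32 + $48.53 + $77.65 + $313.49 + $46.54 = $508.53
Net pay = $4852.85 − $508.53 = $4344.32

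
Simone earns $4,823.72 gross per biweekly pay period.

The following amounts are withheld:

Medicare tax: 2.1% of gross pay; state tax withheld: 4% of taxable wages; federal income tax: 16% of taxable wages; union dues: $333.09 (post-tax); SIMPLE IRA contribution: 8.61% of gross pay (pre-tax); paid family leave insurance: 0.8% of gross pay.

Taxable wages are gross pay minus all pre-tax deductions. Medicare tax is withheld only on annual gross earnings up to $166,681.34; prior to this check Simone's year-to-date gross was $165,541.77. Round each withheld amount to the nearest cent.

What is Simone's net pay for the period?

SIMPLE IRA contribution: $4,823.72 × 0.0861 = $415.32
Taxable wages = $4,823.72 − $415.32 = $4,408.40
Federal income tax: $4,408.40 × 0.16 = $705.34
State tax withheld: $4,408.40 × 0.04 = $176.34
Medicare tax: only $166,681.34 − $165,541.77 = $1,139.57 of this check is subject → $1,139.57 × 0.021 = $23.93
Paid family leave insurance: $4,823.72 × 0.008 = $38.59
Union dues: $333.09
Total deductions = $415.32 + $705.34 + $176.34 + $23.93 + $38.59 + $333.09 = $1,692.61
Net pay = $4,823.72 − $1,692.61 = $3,131.11

$3,131.11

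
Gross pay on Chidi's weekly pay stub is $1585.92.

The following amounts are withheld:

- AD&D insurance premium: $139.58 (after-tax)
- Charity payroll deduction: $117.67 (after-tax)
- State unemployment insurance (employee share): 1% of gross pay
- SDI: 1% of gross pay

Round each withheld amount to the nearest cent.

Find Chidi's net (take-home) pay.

$1296.95

SDI: $1585.92 × 0.01 = $15.86
State unemployment insurance (employee share): $1585.92 × 0.01 = $15.86
Charity payroll deduction: $117.67
AD&D insurance premium: $139.58
Total deductions = $15.86 + $15.86 + $117.67 + $139.58 = $288.97
Net pay = $1585.92 − $288.97 = $1296.95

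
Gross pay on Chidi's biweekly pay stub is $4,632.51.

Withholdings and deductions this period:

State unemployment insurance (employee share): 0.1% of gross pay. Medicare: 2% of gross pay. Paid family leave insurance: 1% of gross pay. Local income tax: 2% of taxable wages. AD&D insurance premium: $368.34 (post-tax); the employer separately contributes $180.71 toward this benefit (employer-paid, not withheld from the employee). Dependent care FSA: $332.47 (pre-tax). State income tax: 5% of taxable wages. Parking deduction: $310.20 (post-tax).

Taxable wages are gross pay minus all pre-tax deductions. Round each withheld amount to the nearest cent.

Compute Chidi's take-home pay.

Dependent care FSA: $332.47
Taxable wages = $4,632.51 − $332.47 = $4,300.04
State income tax: $4,300.04 × 0.05 = $215.00
Local income tax: $4,300.04 × 0.02 = $86.00
State unemployment insurance (employee share): $4,632.51 × 0.001 = $4.63
Medicare: $4,632.51 × 0.02 = $92.65
Paid family leave insurance: $4,632.51 × 0.01 = $46.33
AD&D insurance premium: $368.34
Parking deduction: $310.20
(Employer's $180.71 toward AD&D insurance premium is not withheld from the employee.)
Total deductions = $332.47 + $215.00 + $86.00 + $4.63 + $92.65 + $46.33 + $368.34 + $310.20 = $1,455.62
Net pay = $4,632.51 − $1,455.62 = $3,176.89

$3,176.89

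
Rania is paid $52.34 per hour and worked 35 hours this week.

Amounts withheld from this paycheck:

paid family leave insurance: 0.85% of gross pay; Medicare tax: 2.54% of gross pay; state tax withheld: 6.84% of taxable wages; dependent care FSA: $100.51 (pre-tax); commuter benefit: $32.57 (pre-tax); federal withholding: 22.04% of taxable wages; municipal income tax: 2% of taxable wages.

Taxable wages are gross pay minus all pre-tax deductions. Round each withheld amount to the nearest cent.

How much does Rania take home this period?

$1112.12

Gross pay: 35 × $52.34 = $1831.90
Dependent care FSA: $100.51
Commuter benefit: $32.57
Pre-tax total = $100.51 + $32.57 = $133.08
Taxable wages = $1831.90 − $133.08 = $1698.82
Federal withholding: $1698.82 × 0.2204 = $374.42
State tax withheld: $1698.82 × 0.0684 = $116.20
Municipal income tax: $1698.82 × 0.02 = $33.98
Paid family leave insurance: $1831.90 × 0.0085 = $15.57
Medicare tax: $1831.90 × 0.0254 = $46.53
Total deductions = $100.51 + $32.57 + $374.42 + $116.20 + $33.98 + $15.57 + $46.53 = $719.78
Net pay = $1831.90 − $719.78 = $1112.12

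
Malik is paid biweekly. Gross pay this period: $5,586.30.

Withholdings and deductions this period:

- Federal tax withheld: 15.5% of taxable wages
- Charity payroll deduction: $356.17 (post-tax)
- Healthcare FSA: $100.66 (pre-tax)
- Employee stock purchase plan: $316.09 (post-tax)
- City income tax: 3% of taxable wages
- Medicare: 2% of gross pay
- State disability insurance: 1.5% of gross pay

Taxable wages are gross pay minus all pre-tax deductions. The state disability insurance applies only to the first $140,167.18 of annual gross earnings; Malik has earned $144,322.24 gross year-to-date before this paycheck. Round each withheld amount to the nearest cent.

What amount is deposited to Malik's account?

Healthcare FSA: $100.66
Taxable wages = $5,586.30 − $100.66 = $5,485.64
Federal tax withheld: $5,485.64 × 0.155 = $850.27
City income tax: $5,485.64 × 0.03 = $164.57
State disability insurance: annual cap $140,167.18 already reached (YTD $144,322.24), so $0.00
Medicare: $5,586.30 × 0.02 = $111.73
Charity payroll deduction: $356.17
Employee stock purchase plan: $316.09
Total deductions = $100.66 + $850.27 + $164.57 + $0.00 + $111.73 + $356.17 + $316.09 = $1,899.49
Net pay = $5,586.30 − $1,899.49 = $3,686.81

$3,686.81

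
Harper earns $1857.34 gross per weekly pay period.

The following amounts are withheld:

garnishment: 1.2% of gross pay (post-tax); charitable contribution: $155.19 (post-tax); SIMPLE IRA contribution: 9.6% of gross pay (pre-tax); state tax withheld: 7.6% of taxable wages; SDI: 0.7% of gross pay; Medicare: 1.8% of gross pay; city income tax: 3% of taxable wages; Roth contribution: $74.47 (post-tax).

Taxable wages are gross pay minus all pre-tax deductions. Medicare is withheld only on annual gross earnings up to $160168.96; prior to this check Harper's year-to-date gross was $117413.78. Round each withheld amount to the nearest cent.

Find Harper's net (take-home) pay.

SIMPLE IRA contribution: $1857.34 × 0.096 = $178.30
Taxable wages = $1857.34 − $178.30 = $1679.04
State tax withheld: $1679.04 × 0.076 = $127.61
City income tax: $1679.04 × 0.03 = $50.37
SDI: $1857.34 × 0.007 = $13.00
Medicare: cap not yet reached, full $1857.34 is subject → $1857.34 × 0.018 = $33.43
Charitable contribution: $155.19
Roth contribution: $74.47
Garnishment: $1857.34 × 0.012 = $22.29
Total deductions = $178.30 + $127.61 + $50.37 + $13.00 + $33.43 + $155.19 + $74.47 + $22.29 = $654.66
Net pay = $1857.34 − $654.66 = $1202.68

$1202.68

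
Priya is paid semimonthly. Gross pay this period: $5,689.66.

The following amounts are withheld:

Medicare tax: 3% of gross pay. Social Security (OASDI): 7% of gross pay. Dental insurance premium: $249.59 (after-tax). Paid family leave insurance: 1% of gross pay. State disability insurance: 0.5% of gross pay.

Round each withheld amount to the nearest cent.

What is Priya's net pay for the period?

$4,785.75

Paid family leave insurance: $5,689.66 × 0.01 = $56.90
Social Security (OASDI): $5,689.66 × 0.07 = $398.28
State disability insurance: $5,689.66 × 0.005 = $28.45
Medicare tax: $5,689.66 × 0.03 = $170.69
Dental insurance premium: $249.59
Total deductions = $56.90 + $398.28 + $28.45 + $170.69 + $249.59 = $903.91
Net pay = $5,689.66 − $903.91 = $4,785.75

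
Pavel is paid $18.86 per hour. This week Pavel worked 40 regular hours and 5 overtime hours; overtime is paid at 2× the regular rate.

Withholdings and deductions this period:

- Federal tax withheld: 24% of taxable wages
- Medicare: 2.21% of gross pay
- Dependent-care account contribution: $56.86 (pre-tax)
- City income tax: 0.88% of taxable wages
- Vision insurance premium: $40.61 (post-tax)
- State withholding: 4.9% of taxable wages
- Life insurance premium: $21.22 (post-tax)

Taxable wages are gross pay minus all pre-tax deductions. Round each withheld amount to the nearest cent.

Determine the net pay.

Regular pay: 40 × $18.86 = $754.40
Overtime pay: 5 × $18.86 × 2 = $188.60
Gross pay = $754.40 + $188.60 = $943.00
Dependent-care account contribution: $56.86
Taxable wages = $943.00 − $56.86 = $886.14
City income tax: $886.14 × 0.0088 = $7.80
Federal tax withheld: $886.14 × 0.24 = $212.67
State withholding: $886.14 × 0.049 = $43.42
Medicare: $943.00 × 0.0221 = $20.84
Vision insurance premium: $40.61
Life insurance premium: $21.22
Total deductions = $56.86 + $7.80 + $212.67 + $43.42 + $20.84 + $40.61 + $21.22 = $403.42
Net pay = $943.00 − $403.42 = $539.58

$539.58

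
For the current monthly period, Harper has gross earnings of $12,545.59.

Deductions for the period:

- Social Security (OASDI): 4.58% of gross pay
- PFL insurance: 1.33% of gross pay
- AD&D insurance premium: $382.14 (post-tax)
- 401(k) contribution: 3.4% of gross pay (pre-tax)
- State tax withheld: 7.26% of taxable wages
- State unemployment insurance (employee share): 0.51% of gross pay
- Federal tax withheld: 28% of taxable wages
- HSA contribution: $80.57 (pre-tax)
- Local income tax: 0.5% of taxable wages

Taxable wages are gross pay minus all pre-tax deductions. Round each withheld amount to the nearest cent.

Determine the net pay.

$6,545.95

HSA contribution: $80.57
401(k) contribution: $12,545.59 × 0.034 = $426.55
Pre-tax total = $80.57 + $426.55 = $507.12
Taxable wages = $12,545.59 − $507.12 = $12,038.47
State tax withheld: $12,038.47 × 0.0726 = $873.99
Local income tax: $12,038.47 × 0.005 = $60.19
Federal tax withheld: $12,038.47 × 0.28 = $3,370.77
State unemployment insurance (employee share): $12,545.59 × 0.0051 = $63.98
Social Security (OASDI): $12,545.59 × 0.0458 = $574.59
PFL insurance: $12,545.59 × 0.0133 = $166.86
AD&D insurance premium: $382.14
Total deductions = $80.57 + $426.55 + $873.99 + $60.19 + $3,370.77 + $63.98 + $574.59 + $166.86 + $382.14 = $5,999.64
Net pay = $12,545.59 − $5,999.64 = $6,545.95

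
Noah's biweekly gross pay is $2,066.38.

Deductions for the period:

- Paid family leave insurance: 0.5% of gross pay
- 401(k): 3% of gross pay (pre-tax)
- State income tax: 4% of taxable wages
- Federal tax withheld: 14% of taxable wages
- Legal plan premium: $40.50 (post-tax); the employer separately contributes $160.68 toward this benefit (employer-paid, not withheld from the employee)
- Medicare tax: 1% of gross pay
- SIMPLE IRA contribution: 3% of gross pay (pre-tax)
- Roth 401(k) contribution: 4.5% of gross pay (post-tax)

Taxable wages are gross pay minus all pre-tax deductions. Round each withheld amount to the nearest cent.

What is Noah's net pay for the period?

$1,428.28

SIMPLE IRA contribution: $2,066.38 × 0.03 = $61.99
401(k): $2,066.38 × 0.03 = $61.99
Pre-tax total = $61.99 + $61.99 = $123.98
Taxable wages = $2,066.38 − $123.98 = $1,942.40
Federal tax withheld: $1,942.40 × 0.14 = $271.94
State income tax: $1,942.40 × 0.04 = $77.70
Paid family leave insurance: $2,066.38 × 0.005 = $10.33
Medicare tax: $2,066.38 × 0.01 = $20.66
Roth 401(k) contribution: $2,066.38 × 0.045 = $92.99
Legal plan premium: $40.50
(Employer's $160.68 toward legal plan premium is not withheld from the employee.)
Total deductions = $61.99 + $61.99 + $271.94 + $77.70 + $10.33 + $20.66 + $92.99 + $40.50 = $638.10
Net pay = $2,066.38 − $638.10 = $1,428.28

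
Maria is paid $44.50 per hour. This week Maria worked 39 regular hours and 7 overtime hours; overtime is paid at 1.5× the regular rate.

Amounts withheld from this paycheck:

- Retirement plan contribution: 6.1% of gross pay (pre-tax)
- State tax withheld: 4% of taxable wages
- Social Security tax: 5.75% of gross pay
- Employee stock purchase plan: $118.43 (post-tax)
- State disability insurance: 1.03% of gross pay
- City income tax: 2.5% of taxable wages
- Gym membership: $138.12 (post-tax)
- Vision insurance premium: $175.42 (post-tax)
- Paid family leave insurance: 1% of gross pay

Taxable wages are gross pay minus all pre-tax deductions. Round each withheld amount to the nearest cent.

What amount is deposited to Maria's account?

Regular pay: 39 × $44.50 = $1735.50
Overtime pay: 7 × $44.50 × 1.5 = $467.25
Gross pay = $1735.50 + $467.25 = $2202.75
Retirement plan contribution: $2202.75 × 0.061 = $134.37
Taxable wages = $2202.75 − $134.37 = $2068.38
City income tax: $2068.38 × 0.025 = $51.71
State tax withheld: $2068.38 × 0.04 = $82.74
Social Security tax: $2202.75 × 0.0575 = $126.66
State disability insurance: $2202.75 × 0.0103 = $22.69
Paid family leave insurance: $2202.75 × 0.01 = $22.03
Employee stock purchase plan: $118.43
Gym membership: $138.12
Vision insurance premium: $175.42
Total deductions = $134.37 + $51.71 + $82.74 + $126.66 + $22.69 + $22.03 + $118.43 + $138.12 + $175.42 = $872.17
Net pay = $2202.75 − $872.17 = $1330.58

$1330.58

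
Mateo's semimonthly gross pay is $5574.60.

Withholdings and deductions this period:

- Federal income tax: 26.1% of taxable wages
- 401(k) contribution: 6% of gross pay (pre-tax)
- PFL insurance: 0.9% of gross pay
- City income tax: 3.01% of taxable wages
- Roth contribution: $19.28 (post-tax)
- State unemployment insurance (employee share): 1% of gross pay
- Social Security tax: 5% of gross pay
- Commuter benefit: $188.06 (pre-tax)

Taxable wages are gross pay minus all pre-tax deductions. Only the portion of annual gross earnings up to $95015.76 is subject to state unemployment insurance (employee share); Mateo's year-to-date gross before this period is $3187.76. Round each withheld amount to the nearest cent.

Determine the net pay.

$3177.47

401(k) contribution: $5574.60 × 0.06 = $334.48
Commuter benefit: $188.06
Pre-tax total = $334.48 + $188.06 = $522.54
Taxable wages = $5574.60 − $522.54 = $5052.06
Federal income tax: $5052.06 × 0.261 = $1318.59
City income tax: $5052.06 × 0.0301 = $152.07
State unemployment insurance (employee share): cap not yet reached, full $5574.60 is subject → $5574.60 × 0.01 = $55.75
Social Security tax: $5574.60 × 0.05 = $278.73
PFL insurance: $5574.60 × 0.009 = $50.17
Roth contribution: $19.28
Total deductions = $334.48 + $188.06 + $1318.59 + $152.07 + $55.75 + $278.73 + $50.17 + $19.28 = $2397.13
Net pay = $5574.60 − $2397.13 = $3177.47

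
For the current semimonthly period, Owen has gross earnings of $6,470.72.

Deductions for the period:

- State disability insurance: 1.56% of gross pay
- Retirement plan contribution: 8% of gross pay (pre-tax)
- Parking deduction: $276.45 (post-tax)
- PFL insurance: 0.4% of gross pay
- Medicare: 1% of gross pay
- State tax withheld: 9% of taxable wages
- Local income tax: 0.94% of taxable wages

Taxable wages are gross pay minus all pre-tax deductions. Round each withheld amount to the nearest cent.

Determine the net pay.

Retirement plan contribution: $6,470.72 × 0.08 = $517.66
Taxable wages = $6,470.72 − $517.66 = $5,953.06
State tax withheld: $5,953.06 × 0.09 = $535.78
Local income tax: $5,953.06 × 0.0094 = $55.96
State disability insurance: $6,470.72 × 0.0156 = $100.94
Medicare: $6,470.72 × 0.01 = $64.71
PFL insurance: $6,470.72 × 0.004 = $25.88
Parking deduction: $276.45
Total deductions = $517.66 + $535.78 + $55.96 + $100.94 + $64.71 + $25.88 + $276.45 = $1,577.38
Net pay = $6,470.72 − $1,577.38 = $4,893.34

$4,893.34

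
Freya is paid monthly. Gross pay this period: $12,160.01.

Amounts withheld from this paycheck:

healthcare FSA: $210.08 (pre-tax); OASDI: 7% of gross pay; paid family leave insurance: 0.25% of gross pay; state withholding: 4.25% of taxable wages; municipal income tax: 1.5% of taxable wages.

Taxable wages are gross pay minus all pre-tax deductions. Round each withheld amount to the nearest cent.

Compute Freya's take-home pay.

$10,381.21

Healthcare FSA: $210.08
Taxable wages = $12,160.01 − $210.08 = $11,949.93
State withholding: $11,949.93 × 0.0425 = $507.87
Municipal income tax: $11,949.93 × 0.015 = $179.25
OASDI: $12,160.01 × 0.07 = $851.20
Paid family leave insurance: $12,160.01 × 0.0025 = $30.40
Total deductions = $210.08 + $507.87 + $179.25 + $851.20 + $30.40 = $1,778.80
Net pay = $12,160.01 − $1,778.80 = $10,381.21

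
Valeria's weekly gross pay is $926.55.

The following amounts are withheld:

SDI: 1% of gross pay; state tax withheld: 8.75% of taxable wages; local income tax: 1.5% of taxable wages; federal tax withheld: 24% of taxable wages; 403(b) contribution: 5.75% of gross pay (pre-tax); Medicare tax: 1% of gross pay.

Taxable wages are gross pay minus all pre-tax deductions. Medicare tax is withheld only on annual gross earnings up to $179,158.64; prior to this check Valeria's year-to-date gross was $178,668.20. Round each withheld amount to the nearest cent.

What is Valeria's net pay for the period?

403(b) contribution: $926.55 × 0.0575 = $53.28
Taxable wages = $926.55 − $53.28 = $873.27
State tax withheld: $873.27 × 0.0875 = $76.41
Federal tax withheld: $873.27 × 0.24 = $209.58
Local income tax: $873.27 × 0.015 = $13.10
Medicare tax: only $179,158.64 − $178,668.20 = $490.44 of this check is subject → $490.44 × 0.01 = $4.90
SDI: $926.55 × 0.01 = $9.27
Total deductions = $53.28 + $76.41 + $209.58 + $13.10 + $4.90 + $9.27 = $366.54
Net pay = $926.55 − $366.54 = $560.01

$560.01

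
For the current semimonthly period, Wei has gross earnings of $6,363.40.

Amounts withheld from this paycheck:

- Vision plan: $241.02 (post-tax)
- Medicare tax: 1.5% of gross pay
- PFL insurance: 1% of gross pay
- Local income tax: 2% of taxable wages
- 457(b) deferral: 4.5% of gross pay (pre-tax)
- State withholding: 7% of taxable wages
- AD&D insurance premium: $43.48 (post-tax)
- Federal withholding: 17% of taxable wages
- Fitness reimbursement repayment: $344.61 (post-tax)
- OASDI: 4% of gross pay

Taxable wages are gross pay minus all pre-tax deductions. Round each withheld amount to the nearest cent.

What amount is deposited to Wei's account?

457(b) deferral: $6,363.40 × 0.045 = $286.35
Taxable wages = $6,363.40 − $286.35 = $6,077.05
Local income tax: $6,077.05 × 0.02 = $121.54
State withholding: $6,077.05 × 0.07 = $425.39
Federal withholding: $6,077.05 × 0.17 = $1,033.10
Medicare tax: $6,363.40 × 0.015 = $95.45
PFL insurance: $6,363.40 × 0.01 = $63.63
OASDI: $6,363.40 × 0.04 = $254.54
AD&D insurance premium: $43.48
Vision plan: $241.02
Fitness reimbursement repayment: $344.61
Total deductions = $286.35 + $121.54 + $425.39 + $1,033.10 + $95.45 + $63.63 + $254.54 + $43.48 + $241.02 + $344.61 = $2,909.11
Net pay = $6,363.40 − $2,909.11 = $3,454.29

$3,454.29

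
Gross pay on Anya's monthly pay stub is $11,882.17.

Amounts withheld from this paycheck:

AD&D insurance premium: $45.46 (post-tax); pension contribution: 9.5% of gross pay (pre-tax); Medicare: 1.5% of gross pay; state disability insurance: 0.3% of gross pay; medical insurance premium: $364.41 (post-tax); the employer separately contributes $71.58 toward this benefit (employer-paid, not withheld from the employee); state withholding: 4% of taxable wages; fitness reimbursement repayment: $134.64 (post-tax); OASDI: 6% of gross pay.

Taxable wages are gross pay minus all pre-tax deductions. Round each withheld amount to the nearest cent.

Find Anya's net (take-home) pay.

$8,851.91

Pension contribution: $11,882.17 × 0.095 = $1,128.81
Taxable wages = $11,882.17 − $1,128.81 = $10,753.36
State withholding: $10,753.36 × 0.04 = $430.13
State disability insurance: $11,882.17 × 0.003 = $35.65
OASDI: $11,882.17 × 0.06 = $712.93
Medicare: $11,882.17 × 0.015 = $178.23
Medical insurance premium: $364.41
Fitness reimbursement repayment: $134.64
AD&D insurance premium: $45.46
(Employer's $71.58 toward medical insurance premium is not withheld from the employee.)
Total deductions = $1,128.81 + $430.13 + $35.65 + $712.93 + $178.23 + $364.41 + $134.64 + $45.46 = $3,030.26
Net pay = $11,882.17 − $3,030.26 = $8,851.91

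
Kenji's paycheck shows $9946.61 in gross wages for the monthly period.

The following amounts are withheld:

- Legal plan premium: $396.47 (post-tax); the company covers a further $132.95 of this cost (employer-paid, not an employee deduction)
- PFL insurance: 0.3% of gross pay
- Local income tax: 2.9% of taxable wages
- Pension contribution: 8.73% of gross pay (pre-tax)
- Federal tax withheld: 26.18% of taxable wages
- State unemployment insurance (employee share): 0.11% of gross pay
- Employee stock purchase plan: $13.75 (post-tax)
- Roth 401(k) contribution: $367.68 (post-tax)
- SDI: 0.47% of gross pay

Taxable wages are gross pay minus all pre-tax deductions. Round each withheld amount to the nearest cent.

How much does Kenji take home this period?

$5572.88

Pension contribution: $9946.61 × 0.0873 = $868.34
Taxable wages = $9946.61 − $868.34 = $9078.27
Local income tax: $9078.27 × 0.029 = $263.27
Federal tax withheld: $9078.27 × 0.2618 = $2376.69
SDI: $9946.61 × 0.0047 = $46.75
State unemployment insurance (employee share): $9946.61 × 0.0011 = $10.94
PFL insurance: $9946.61 × 0.003 = $29.84
Legal plan premium: $396.47
Roth 401(k) contribution: $367.68
Employee stock purchase plan: $13.75
(Employer's $132.95 toward legal plan premium is not withheld from the employee.)
Total deductions = $868.34 + $263.27 + $2376.69 + $46.75 + $10.94 + $29.84 + $396.47 + $367.68 + $13.75 = $4373.73
Net pay = $9946.61 − $4373.73 = $5572.88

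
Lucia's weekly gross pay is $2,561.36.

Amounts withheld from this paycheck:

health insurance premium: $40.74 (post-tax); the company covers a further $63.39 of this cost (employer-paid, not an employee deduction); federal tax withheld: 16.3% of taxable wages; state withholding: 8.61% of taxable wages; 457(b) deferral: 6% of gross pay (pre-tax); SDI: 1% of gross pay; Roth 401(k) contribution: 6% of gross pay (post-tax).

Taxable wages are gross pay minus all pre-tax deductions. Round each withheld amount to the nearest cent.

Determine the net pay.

$1,587.90

457(b) deferral: $2,561.36 × 0.06 = $153.68
Taxable wages = $2,561.36 − $153.68 = $2,407.68
Federal tax withheld: $2,407.68 × 0.163 = $392.45
State withholding: $2,407.68 × 0.0861 = $207.30
SDI: $2,561.36 × 0.01 = $25.61
Health insurance premium: $40.74
Roth 401(k) contribution: $2,561.36 × 0.06 = $153.68
(Employer's $63.39 toward health insurance premium is not withheld from the employee.)
Total deductions = $153.68 + $392.45 + $207.30 + $25.61 + $40.74 + $153.68 = $973.46
Net pay = $2,561.36 − $973.46 = $1,587.90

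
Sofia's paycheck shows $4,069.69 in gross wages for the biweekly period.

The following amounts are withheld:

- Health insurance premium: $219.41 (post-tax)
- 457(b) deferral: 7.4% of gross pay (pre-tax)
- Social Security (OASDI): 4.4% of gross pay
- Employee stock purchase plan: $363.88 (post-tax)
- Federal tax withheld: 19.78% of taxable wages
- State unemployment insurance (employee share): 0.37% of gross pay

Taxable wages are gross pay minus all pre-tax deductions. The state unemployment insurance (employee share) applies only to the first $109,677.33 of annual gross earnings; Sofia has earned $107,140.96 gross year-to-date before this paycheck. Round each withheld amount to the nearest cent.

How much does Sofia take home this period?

$2,251.37

457(b) deferral: $4,069.69 × 0.074 = $301.16
Taxable wages = $4,069.69 − $301.16 = $3,768.53
Federal tax withheld: $3,768.53 × 0.1978 = $745.42
State unemployment insurance (employee share): only $109,677.33 − $107,140.96 = $2,536.37 of this check is subject → $2,536.37 × 0.0037 = $9.38
Social Security (OASDI): $4,069.69 × 0.044 = $179.07
Health insurance premium: $219.41
Employee stock purchase plan: $363.88
Total deductions = $301.16 + $745.42 + $9.38 + $179.07 + $219.41 + $363.88 = $1,818.32
Net pay = $4,069.69 − $1,818.32 = $2,251.37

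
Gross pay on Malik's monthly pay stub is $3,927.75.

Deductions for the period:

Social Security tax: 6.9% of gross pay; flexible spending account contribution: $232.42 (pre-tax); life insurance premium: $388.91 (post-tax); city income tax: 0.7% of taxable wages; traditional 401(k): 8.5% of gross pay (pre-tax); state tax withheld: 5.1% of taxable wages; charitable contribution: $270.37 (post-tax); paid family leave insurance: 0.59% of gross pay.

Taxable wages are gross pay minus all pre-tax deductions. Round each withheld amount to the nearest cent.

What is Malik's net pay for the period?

$2,213.05

Traditional 401(k): $3,927.75 × 0.085 = $333.86
Flexible spending account contribution: $232.42
Pre-tax total = $333.86 + $232.42 = $566.28
Taxable wages = $3,927.75 − $566.28 = $3,361.47
State tax withheld: $3,361.47 × 0.051 = $171.43
City income tax: $3,361.47 × 0.007 = $23.53
Paid family leave insurance: $3,927.75 × 0.0059 = $23.17
Social Security tax: $3,927.75 × 0.069 = $271.01
Charitable contribution: $270.37
Life insurance premium: $388.91
Total deductions = $333.86 + $232.42 + $171.43 + $23.53 + $23.17 + $271.01 + $270.37 + $388.91 = $1,714.70
Net pay = $3,927.75 − $1,714.70 = $2,213.05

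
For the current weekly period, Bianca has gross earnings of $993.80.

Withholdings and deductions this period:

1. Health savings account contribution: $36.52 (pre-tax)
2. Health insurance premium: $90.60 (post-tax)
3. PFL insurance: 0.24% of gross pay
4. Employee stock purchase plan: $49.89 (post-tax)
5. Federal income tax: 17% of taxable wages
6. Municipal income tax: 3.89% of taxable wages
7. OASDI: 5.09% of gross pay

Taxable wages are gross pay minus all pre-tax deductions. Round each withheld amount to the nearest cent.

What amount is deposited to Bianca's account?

Health savings account contribution: $36.52
Taxable wages = $993.80 − $36.52 = $957.28
Municipal income tax: $957.28 × 0.0389 = $37.24
Federal income tax: $957.28 × 0.17 = $162.74
OASDI: $993.80 × 0.0509 = $50.58
PFL insurance: $993.80 × 0.0024 = $2.39
Employee stock purchase plan: $49.89
Health insurance premium: $90.60
Total deductions = $36.52 + $37.24 + $162.74 + $50.58 + $2.39 + $49.89 + $90.60 = $429.96
Net pay = $993.80 − $429.96 = $563.84

$563.84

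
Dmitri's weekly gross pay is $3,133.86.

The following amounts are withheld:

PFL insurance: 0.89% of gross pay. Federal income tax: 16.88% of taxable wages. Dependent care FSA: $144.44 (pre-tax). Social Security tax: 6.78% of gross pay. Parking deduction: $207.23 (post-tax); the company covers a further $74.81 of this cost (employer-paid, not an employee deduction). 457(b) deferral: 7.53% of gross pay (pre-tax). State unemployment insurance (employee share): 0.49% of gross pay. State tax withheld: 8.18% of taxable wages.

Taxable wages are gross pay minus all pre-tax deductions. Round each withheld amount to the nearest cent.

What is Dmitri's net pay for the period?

$1,600.47

457(b) deferral: $3,133.86 × 0.0753 = $235.98
Dependent care FSA: $144.44
Pre-tax total = $235.98 + $144.44 = $380.42
Taxable wages = $3,133.86 − $380.42 = $2,753.44
State tax withheld: $2,753.44 × 0.0818 = $225.23
Federal income tax: $2,753.44 × 0.1688 = $464.78
State unemployment insurance (employee share): $3,133.86 × 0.0049 = $15.36
Social Security tax: $3,133.86 × 0.0678 = $212.48
PFL insurance: $3,133.86 × 0.0089 = $27.89
Parking deduction: $207.23
(Employer's $74.81 toward parking deduction is not withheld from the employee.)
Total deductions = $235.98 + $144.44 + $225.23 + $464.78 + $15.36 + $212.48 + $27.89 + $207.23 = $1,533.39
Net pay = $3,133.86 − $1,533.39 = $1,600.47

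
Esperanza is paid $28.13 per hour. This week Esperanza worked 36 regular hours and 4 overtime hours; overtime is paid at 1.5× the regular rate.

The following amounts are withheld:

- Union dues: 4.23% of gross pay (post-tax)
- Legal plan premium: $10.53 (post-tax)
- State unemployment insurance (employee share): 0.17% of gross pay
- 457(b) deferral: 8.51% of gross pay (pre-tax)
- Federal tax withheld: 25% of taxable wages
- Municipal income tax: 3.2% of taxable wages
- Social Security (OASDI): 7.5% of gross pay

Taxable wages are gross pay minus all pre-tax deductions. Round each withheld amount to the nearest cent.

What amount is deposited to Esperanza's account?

$624.97

Regular pay: 36 × $28.13 = $1,012.68
Overtime pay: 4 × $28.13 × 1.5 = $168.78
Gross pay = $1,012.68 + $168.78 = $1,181.46
457(b) deferral: $1,181.46 × 0.0851 = $100.54
Taxable wages = $1,181.46 − $100.54 = $1,080.92
Municipal income tax: $1,080.92 × 0.032 = $34.59
Federal tax withheld: $1,080.92 × 0.25 = $270.23
State unemployment insurance (employee share): $1,181.46 × 0.0017 = $2.01
Social Security (OASDI): $1,181.46 × 0.075 = $88.61
Legal plan premium: $10.53
Union dues: $1,181.46 × 0.0423 = $49.98
Total deductions = $100.54 + $34.59 + $270.23 + $2.01 + $88.61 + $10.53 + $49.98 = $556.49
Net pay = $1,181.46 − $556.49 = $624.97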